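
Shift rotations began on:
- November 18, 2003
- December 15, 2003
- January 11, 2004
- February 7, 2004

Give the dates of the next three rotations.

Every event comes 27 days after the last (27, 27, 27).
February 7, 2004 + 27 days = March 5, 2004.
March 5, 2004 + 27 days = April 1, 2004.
April 1, 2004 + 27 days = April 28, 2004.

March 5, 2004; April 1, 2004; April 28, 2004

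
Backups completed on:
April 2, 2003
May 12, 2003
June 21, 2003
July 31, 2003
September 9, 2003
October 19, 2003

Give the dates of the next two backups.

Gaps between consecutive events: 40, 40, 40, 40, 40 days — a constant 40-day interval.
October 19, 2003 + 40 days = November 28, 2003.
November 28, 2003 + 40 days = January 7, 2004.

November 28, 2003; January 7, 2004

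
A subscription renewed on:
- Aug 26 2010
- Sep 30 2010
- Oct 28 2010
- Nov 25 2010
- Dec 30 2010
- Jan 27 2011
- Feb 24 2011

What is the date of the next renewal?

Mar 31 2011

All Thursdays; the gaps (35, 28, 28, 35, 28, 28) vary with month length.
This is the last Thursday of each month.
March 2011 ends with Thursday Mar 31 2011.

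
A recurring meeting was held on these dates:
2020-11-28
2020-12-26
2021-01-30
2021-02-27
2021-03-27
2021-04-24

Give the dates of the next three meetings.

All Saturdays; the gaps (28, 35, 28, 28, 28) vary with month length.
This is the last Saturday of each month.
May 2021 ends with Saturday 2021-05-29.
Last Saturday of June 2021: 2021-06-26.
July 2021 ends with Saturday 2021-07-31.

2021-05-29, 2021-06-26, 2021-07-31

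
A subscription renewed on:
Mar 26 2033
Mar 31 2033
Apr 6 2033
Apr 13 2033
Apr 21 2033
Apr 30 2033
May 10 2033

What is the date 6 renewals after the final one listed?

Intervals are 5, 6, 7, 8, 9, 10 days — an arithmetic progression with common difference 1.
Next gap: 11 days. May 10 2033 + 11 days = May 21 2033.
Next gap: 12 days. May 21 2033 + 12 days = Jun 2 2033.
Next gap: 13 days. Jun 2 2033 + 13 days = Jun 15 2033.
Next gap: 14 days. Jun 15 2033 + 14 days = Jun 29 2033.
Next gap: 15 days. Jun 29 2033 + 15 days = Jul 14 2033.
Next gap: 16 days. Jul 14 2033 + 16 days = Jul 30 2033.

Jul 30 2033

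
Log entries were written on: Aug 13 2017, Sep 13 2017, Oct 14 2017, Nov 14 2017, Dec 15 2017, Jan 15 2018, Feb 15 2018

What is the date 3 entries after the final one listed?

May 19 2018

Every event comes 31 days after the last (31, 31, 31, 31, 31, 31).
Feb 15 2018 + 31 days = Mar 18 2018.
Mar 18 2018 + 31 days = Apr 18 2018.
Apr 18 2018 + 31 days = May 19 2018.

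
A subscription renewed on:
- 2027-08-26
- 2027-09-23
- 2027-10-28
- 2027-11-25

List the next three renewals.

Gaps: 28, 35, 28 days — a mix of 28 and 35. Every date is a Thursday.
Each is the 4th Thursday of its month.
December 2027 — 4th Thursday is 2027-12-23.
4th Thursday of January 2028: 2028-01-27.
4th Thursday of February 2028: 2028-02-24.

2027-12-23, 2028-01-27, 2028-02-24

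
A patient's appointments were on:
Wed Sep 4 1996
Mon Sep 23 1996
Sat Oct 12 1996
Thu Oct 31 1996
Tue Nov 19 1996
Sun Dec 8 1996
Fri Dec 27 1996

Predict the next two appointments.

Wed Jan 15 1997, Mon Feb 3 1997

Every event comes 19 days after the last (19, 19, 19, 19, 19, 19).
Fri Dec 27 1996 + 19 days = Wed Jan 15 1997.
Wed Jan 15 1997 + 19 days = Mon Feb 3 1997.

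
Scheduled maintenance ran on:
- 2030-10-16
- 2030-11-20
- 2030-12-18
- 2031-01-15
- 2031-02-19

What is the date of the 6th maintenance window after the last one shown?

Gaps: 35, 28, 28, 35 days — a mix of 28 and 35. Every date is a Wednesday.
Each is the 3rd Wednesday of its month.
3rd Wednesday of March 2031: 2031-03-19.
3rd Wednesday of April 2031: 2031-04-16.
3rd Wednesday of May 2031: 2031-05-21.
3rd Wednesday of June 2031: 2031-06-18.
3rd Wednesday of July 2031: 2031-07-16.
August 2031 — 3rd Wednesday is 2031-08-20.

2031-08-20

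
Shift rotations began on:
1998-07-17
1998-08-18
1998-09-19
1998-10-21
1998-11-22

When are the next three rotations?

Gaps between consecutive events: 32, 32, 32, 32 days — a constant 32-day interval.
1998-11-22 + 32 days = 1998-12-24.
1998-12-24 + 32 days = 1999-01-25.
1999-01-25 + 32 days = 1999-02-26.

1998-12-24, 1999-01-25, 1999-02-26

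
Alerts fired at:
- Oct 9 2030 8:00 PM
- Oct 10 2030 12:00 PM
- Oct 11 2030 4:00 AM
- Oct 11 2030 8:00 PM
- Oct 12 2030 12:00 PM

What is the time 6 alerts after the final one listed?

Oct 16 2030 12:00 PM

The interval is a steady 16 hours (16, 16, 16, 16).
Oct 12 2030 12:00 PM + 16 h = Oct 13 2030 4:00 AM.
Oct 13 2030 4:00 AM + 16 h = Oct 13 2030 8:00 PM.
Oct 13 2030 8:00 PM + 16 h = Oct 14 2030 12:00 PM.
Oct 14 2030 12:00 PM + 16 h = Oct 15 2030 4:00 AM.
Oct 15 2030 4:00 AM + 16 h = Oct 15 2030 8:00 PM.
Oct 15 2030 8:00 PM + 16 h = Oct 16 2030 12:00 PM.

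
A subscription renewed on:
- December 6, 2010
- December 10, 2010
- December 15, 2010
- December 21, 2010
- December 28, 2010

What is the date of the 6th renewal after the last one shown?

The spacing grows by 1 each time: 4, 5, 6, 7 days.
Next gap: 8 days. December 28, 2010 + 8 days = January 5, 2011.
Next gap: 9 days. January 5, 2011 + 9 days = January 14, 2011.
Next gap: 10 days. January 14, 2011 + 10 days = January 24, 2011.
Next gap: 11 days. January 24, 2011 + 11 days = February 4, 2011.
Next gap: 12 days. February 4, 2011 + 12 days = February 16, 2011.
Next gap: 13 days. February 16, 2011 + 13 days = March 1, 2011.

March 1, 2011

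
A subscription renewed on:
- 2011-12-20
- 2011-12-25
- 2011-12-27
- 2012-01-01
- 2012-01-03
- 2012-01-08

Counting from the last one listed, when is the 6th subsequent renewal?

2012-01-29

Gaps: 5, 2, 5, 2, 5 days — not constant, but cyclic with period 2.
The events fall on every Tuesday and Sunday.
Next Tuesday: 2012-01-10.
The following Sunday is 2012-01-15.
Next Tuesday: 2012-01-17.
Next Sunday: 2012-01-22.
The following Tuesday is 2012-01-24.
The following Sunday is 2012-01-29.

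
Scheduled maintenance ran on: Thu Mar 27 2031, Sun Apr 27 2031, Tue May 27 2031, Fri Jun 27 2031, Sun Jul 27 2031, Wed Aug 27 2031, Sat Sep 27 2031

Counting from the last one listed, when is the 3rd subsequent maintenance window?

Sat Dec 27 2031

Each date is the 27th; the gaps (31, 30, 31, 30, 31, 31) track the month lengths.
The rule is the 27th of each month.
Next: October 2031 → Mon Oct 27 2031.
Next: November 2031 → Thu Nov 27 2031.
Next: December 2031 → Sat Dec 27 2031.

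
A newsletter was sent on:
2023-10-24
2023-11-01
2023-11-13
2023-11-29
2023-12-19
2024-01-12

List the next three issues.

2024-02-09, 2024-03-12, 2024-04-17

Intervals are 8, 12, 16, 20, 24 days — an arithmetic progression with common difference 4.
Next gap: 28 days. 2024-01-12 + 28 days = 2024-02-09.
Next gap: 32 days. 2024-02-09 + 32 days = 2024-03-12.
Next gap: 36 days. 2024-03-12 + 36 days = 2024-04-17.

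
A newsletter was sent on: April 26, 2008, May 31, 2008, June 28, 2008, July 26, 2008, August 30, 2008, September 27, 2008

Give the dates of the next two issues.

October 25, 2008; November 29, 2008

All Saturdays; the gaps (35, 28, 28, 35, 28) vary with month length.
This is the last Saturday of each month.
Last Saturday of October 2008: October 25, 2008.
Last Saturday of November 2008: November 29, 2008.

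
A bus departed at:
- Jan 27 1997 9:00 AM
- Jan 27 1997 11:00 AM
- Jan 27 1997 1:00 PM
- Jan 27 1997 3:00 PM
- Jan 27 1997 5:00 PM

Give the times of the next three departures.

The interval is a steady 2 hours (2, 2, 2, 2).
Jan 27 1997 5:00 PM + 2 h = Jan 27 1997 7:00 PM.
Jan 27 1997 7:00 PM + 2 h = Jan 27 1997 9:00 PM.
Jan 27 1997 9:00 PM + 2 h = Jan 27 1997 11:00 PM.

Jan 27 1997 7:00 PM, Jan 27 1997 9:00 PM, Jan 27 1997 11:00 PM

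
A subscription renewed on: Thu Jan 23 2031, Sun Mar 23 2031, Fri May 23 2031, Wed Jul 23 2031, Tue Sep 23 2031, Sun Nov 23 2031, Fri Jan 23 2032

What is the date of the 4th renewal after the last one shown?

Thu Sep 23 2032

The day-of-month is always 23 (59, 61, 61, 62, 61, 61 days between events).
So this recurs on the 23rd of every 2 months.
March 2032: Tue Mar 23 2032.
May 2032: Sun May 23 2032.
July 2032: Fri Jul 23 2032.
September 2032: Thu Sep 23 2032.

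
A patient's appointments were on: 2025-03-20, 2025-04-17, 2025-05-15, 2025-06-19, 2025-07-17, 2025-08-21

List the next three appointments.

2025-09-18, 2025-10-16, 2025-11-20

All dates are Thursdays, 28, 28, 35, 28, 35 days apart.
Specifically, the 3rd Thursday of each month.
3rd Thursday of September 2025: 2025-09-18.
3rd Thursday of October 2025: 2025-10-16.
3rd Thursday of November 2025: 2025-11-20.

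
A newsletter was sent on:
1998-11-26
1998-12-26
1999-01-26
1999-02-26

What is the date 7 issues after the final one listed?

Gaps: 30, 31, 31 days — not constant. Every event is on the 26th of the month.
Pattern: the 26th of each month.
Next: March 1999 → 1999-03-26.
April 1999: 1999-04-26.
May 1999: 1999-05-26.
June 1999: 1999-06-26.
Next: July 1999 → 1999-07-26.
Next: August 1999 → 1999-08-26.
Next: September 1999 → 1999-09-26.

1999-09-26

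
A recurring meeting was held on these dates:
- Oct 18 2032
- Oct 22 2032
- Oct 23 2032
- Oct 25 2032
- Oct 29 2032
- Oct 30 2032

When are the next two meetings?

Nov 1 2032, Nov 5 2032

The gap pattern 4, 1, 2, 4, 1 repeats every 3 events.
These are the Mondays, Fridays and Saturdays of each week.
Next Monday: Nov 1 2032.
The following Friday is Nov 5 2032.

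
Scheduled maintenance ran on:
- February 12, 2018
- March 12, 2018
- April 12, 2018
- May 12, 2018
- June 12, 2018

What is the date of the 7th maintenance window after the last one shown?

Each date is the 12th; the gaps (28, 31, 30, 31) track the month lengths.
The rule is the 12th of each month.
July 2018: July 12, 2018.
Next: August 2018 → August 12, 2018.
September 2018: September 12, 2018.
October 2018: October 12, 2018.
November 2018: November 12, 2018.
December 2018: December 12, 2018.
January 2019: January 12, 2019.

January 12, 2019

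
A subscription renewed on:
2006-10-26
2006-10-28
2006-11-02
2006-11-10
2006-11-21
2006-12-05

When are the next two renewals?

Intervals are 2, 5, 8, 11, 14 days — an arithmetic progression with common difference 3.
Next gap: 17 days. 2006-12-05 + 17 days = 2006-12-22.
Next gap: 20 days. 2006-12-22 + 20 days = 2007-01-11.

2006-12-22, 2007-01-11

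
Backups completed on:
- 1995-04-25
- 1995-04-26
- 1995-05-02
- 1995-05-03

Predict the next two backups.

1995-05-09, 1995-05-10

Gaps: 1, 6, 1 days — not constant, but cyclic with period 2.
The events fall on every Tuesday and Wednesday.
The following Tuesday is 1995-05-09.
The following Wednesday is 1995-05-10.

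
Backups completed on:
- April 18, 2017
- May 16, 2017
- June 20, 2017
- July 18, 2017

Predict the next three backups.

August 15, 2017; September 19, 2017; October 17, 2017

All dates are Tuesdays, 28, 35, 28 days apart.
Specifically, the 3rd Tuesday of each month.
August 2017 — 3rd Tuesday is August 15, 2017.
3rd Tuesday of September 2017: September 19, 2017.
October 2017 — 3rd Tuesday is October 17, 2017.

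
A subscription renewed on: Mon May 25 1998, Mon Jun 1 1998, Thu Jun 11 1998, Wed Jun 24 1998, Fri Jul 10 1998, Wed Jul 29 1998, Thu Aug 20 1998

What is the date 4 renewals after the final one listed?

The spacing grows by 3 each time: 7, 10, 13, 16, 19, 22 days.
Next gap: 25 days. Thu Aug 20 1998 + 25 days = Mon Sep 14 1998.
Next gap: 28 days. Mon Sep 14 1998 + 28 days = Mon Oct 12 1998.
Next gap: 31 days. Mon Oct 12 1998 + 31 days = Thu Nov 12 1998.
Next gap: 34 days. Thu Nov 12 1998 + 34 days = Wed Dec 16 1998.

Wed Dec 16 1998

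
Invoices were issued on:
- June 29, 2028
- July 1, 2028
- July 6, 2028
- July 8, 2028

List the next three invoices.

July 13, 2028; July 15, 2028; July 20, 2028

Every event lands on a Thursday or Saturday (gaps cycle 2, 5, 2).
So the schedule is: every Thursday and Saturday.
The following Thursday is July 13, 2028.
Next Saturday: July 15, 2028.
Next Thursday: July 20, 2028.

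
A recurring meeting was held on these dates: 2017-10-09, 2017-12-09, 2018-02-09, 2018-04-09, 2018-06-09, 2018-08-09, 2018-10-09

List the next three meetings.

2018-12-09, 2019-02-09, 2019-04-09

The day-of-month is always 9 (61, 62, 59, 61, 61, 61 days between events).
So this recurs on the 9th of every 2 months.
Next: December 2018 → 2018-12-09.
Next: February 2019 → 2019-02-09.
Next: April 2019 → 2019-04-09.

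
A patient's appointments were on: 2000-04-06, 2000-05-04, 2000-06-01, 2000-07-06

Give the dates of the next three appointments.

2000-08-03, 2000-09-07, 2000-10-05

All dates are Thursdays, 28, 28, 35 days apart.
Specifically, the 1st Thursday of each month.
1st Thursday of August 2000: 2000-08-03.
1st Thursday of September 2000: 2000-09-07.
1st Thursday of October 2000: 2000-10-05.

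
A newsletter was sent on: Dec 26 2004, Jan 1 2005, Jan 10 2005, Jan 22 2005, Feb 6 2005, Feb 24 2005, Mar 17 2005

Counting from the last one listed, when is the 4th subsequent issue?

Gaps: 6, 9, 12, 15, 18, 21 days — each gap is 3 larger than the previous one.
Next gap: 24 days. Mar 17 2005 + 24 days = Apr 10 2005.
Next gap: 27 days. Apr 10 2005 + 27 days = May 7 2005.
Next gap: 30 days. May 7 2005 + 30 days = Jun 6 2005.
Next gap: 33 days. Jun 6 2005 + 33 days = Jul 9 2005.

Jul 9 2005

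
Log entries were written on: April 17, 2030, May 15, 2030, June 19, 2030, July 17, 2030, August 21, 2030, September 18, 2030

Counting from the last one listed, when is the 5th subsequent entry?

All dates are Wednesdays, 28, 35, 28, 35, 28 days apart.
Specifically, the 3rd Wednesday of each month.
October 2030 — 3rd Wednesday is October 16, 2030.
3rd Wednesday of November 2030: November 20, 2030.
December 2030 — 3rd Wednesday is December 18, 2030.
January 2031 — 3rd Wednesday is January 15, 2031.
February 2031 — 3rd Wednesday is February 19, 2031.

February 19, 2031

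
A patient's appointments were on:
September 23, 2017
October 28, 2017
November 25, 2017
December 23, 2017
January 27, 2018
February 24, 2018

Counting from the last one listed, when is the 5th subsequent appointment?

Gaps: 35, 28, 28, 35, 28 days — a mix of 28 and 35. Every date is a Saturday.
Each is the 4th Saturday of its month.
4th Saturday of March 2018: March 24, 2018.
April 2018 — 4th Saturday is April 28, 2018.
4th Saturday of May 2018: May 26, 2018.
June 2018 — 4th Saturday is June 23, 2018.
July 2018 — 4th Saturday is July 28, 2018.

July 28, 2018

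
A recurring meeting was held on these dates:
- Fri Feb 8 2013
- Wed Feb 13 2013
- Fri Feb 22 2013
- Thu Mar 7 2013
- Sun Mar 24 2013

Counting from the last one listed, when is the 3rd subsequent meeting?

Fri Jun 7 2013

The spacing grows by 4 each time: 5, 9, 13, 17 days.
Next gap: 21 days. Sun Mar 24 2013 + 21 days = Sun Apr 14 2013.
Next gap: 25 days. Sun Apr 14 2013 + 25 days = Thu May 9 2013.
Next gap: 29 days. Thu May 9 2013 + 29 days = Fri Jun 7 2013.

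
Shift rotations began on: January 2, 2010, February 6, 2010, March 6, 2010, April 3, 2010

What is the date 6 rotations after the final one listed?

October 2, 2010

All dates are Saturdays, 35, 28, 28 days apart.
Specifically, the 1st Saturday of each month.
May 2010 — 1st Saturday is May 1, 2010.
June 2010 — 1st Saturday is June 5, 2010.
July 2010 — 1st Saturday is July 3, 2010.
1st Saturday of August 2010: August 7, 2010.
September 2010 — 1st Saturday is September 4, 2010.
October 2010 — 1st Saturday is October 2, 2010.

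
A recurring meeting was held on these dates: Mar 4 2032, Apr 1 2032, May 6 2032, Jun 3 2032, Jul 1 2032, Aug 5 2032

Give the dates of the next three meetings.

Sep 2 2032, Oct 7 2032, Nov 4 2032

These are Thursdays at 28- or 35-day spacing (28, 35, 28, 28, 35).
The pattern: 1st Thursday of the month.
1st Thursday of September 2032: Sep 2 2032.
1st Thursday of October 2032: Oct 7 2032.
1st Thursday of November 2032: Nov 4 2032.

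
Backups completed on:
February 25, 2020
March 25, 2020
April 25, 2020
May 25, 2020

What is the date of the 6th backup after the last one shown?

Gaps: 29, 31, 30 days — not constant. Every event is on the 25th of the month.
Pattern: the 25th of each month.
June 2020: June 25, 2020.
July 2020: July 25, 2020.
August 2020: August 25, 2020.
September 2020: September 25, 2020.
Next: October 2020 → October 25, 2020.
November 2020: November 25, 2020.

November 25, 2020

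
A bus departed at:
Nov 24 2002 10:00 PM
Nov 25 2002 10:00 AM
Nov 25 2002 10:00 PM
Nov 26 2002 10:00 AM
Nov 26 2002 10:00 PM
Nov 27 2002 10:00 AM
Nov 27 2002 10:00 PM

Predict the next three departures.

Nov 28 2002 10:00 AM, Nov 28 2002 10:00 PM, Nov 29 2002 10:00 AM

Gaps: 12, 12, 12, 12, 12, 12 hours — each event is 12 hours after the previous one.
Nov 27 2002 10:00 PM + 12 h = Nov 28 2002 10:00 AM.
Nov 28 2002 10:00 AM + 12 h = Nov 28 2002 10:00 PM.
Nov 28 2002 10:00 PM + 12 h = Nov 29 2002 10:00 AM.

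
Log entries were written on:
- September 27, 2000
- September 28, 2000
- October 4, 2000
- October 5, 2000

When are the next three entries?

Gaps: 1, 6, 1 days — not constant, but cyclic with period 2.
The events fall on every Wednesday and Thursday.
Next Wednesday: October 11, 2000.
The following Thursday is October 12, 2000.
The following Wednesday is October 18, 2000.

October 11, 2000; October 12, 2000; October 18, 2000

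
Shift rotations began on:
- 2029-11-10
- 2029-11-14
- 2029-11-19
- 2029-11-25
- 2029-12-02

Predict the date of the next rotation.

The spacing grows by 1 each time: 4, 5, 6, 7 days.
Next gap: 8 days. 2029-12-02 + 8 days = 2029-12-10.

2029-12-10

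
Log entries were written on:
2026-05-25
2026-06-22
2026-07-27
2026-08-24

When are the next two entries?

2026-09-28, 2026-10-26

All dates are Mondays, 28, 35, 28 days apart.
Specifically, the 4th Monday of each month.
4th Monday of September 2026: 2026-09-28.
4th Monday of October 2026: 2026-10-26.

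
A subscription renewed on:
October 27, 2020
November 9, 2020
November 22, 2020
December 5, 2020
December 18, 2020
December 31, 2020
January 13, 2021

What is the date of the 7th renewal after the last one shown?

Gaps between consecutive events: 13, 13, 13, 13, 13, 13 days — a constant 13-day interval.
January 13, 2021 + 13 days = January 26, 2021.
January 26, 2021 + 13 days = February 8, 2021.
February 8, 2021 + 13 days = February 21, 2021.
February 21, 2021 + 13 days = March 6, 2021.
March 6, 2021 + 13 days = March 19, 2021.
March 19, 2021 + 13 days = April 1, 2021.
April 1, 2021 + 13 days = April 14, 2021.

April 14, 2021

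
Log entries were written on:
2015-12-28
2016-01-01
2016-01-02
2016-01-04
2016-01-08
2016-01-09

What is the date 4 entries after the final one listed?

The gap pattern 4, 1, 2, 4, 1 repeats every 3 events.
These are the Mondays, Fridays and Saturdays of each week.
Next Monday: 2016-01-11.
The following Friday is 2016-01-15.
The following Saturday is 2016-01-16.
Next Monday: 2016-01-18.

2016-01-18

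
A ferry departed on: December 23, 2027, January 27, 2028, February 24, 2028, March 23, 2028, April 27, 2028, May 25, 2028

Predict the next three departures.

These are Thursdays at 28- or 35-day spacing (35, 28, 28, 35, 28).
The pattern: 4th Thursday of the month.
June 2028 — 4th Thursday is June 22, 2028.
4th Thursday of July 2028: July 27, 2028.
4th Thursday of August 2028: August 24, 2028.

June 22, 2028; July 27, 2028; August 24, 2028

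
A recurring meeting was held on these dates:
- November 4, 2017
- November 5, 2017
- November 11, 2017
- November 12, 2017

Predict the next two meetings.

Gaps: 1, 6, 1 days — not constant, but cyclic with period 2.
The events fall on every Saturday and Sunday.
The following Saturday is November 18, 2017.
The following Sunday is November 19, 2017.

November 18, 2017; November 19, 2017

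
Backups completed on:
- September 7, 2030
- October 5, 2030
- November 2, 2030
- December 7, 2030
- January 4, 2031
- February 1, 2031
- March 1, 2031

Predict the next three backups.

All dates are Saturdays, 28, 28, 35, 28, 28, 28 days apart.
Specifically, the 1st Saturday of each month.
1st Saturday of April 2031: April 5, 2031.
1st Saturday of May 2031: May 3, 2031.
1st Saturday of June 2031: June 7, 2031.

April 5, 2031; May 3, 2031; June 7, 2031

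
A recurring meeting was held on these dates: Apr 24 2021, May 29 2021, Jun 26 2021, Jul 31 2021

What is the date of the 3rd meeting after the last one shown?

Oct 30 2021

These are Saturdays with 35, 28, 35-day gaps.
Each is the final Saturday of its month — May 29 2021 is past the 28th, so '4th Saturday' doesn't fit.
August 2021 ends with Saturday Aug 28 2021.
September 2021 ends with Saturday Sep 25 2021.
Last Saturday of October 2021: Oct 30 2021.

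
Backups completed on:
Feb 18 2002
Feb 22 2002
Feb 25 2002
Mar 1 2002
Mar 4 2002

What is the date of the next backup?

Mar 8 2002

Gaps: 4, 3, 4, 3 days — not constant, but cyclic with period 2.
The events fall on every Monday and Friday.
Next Friday: Mar 8 2002.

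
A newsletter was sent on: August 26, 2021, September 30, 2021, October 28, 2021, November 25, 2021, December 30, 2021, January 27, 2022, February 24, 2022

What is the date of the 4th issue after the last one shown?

June 30, 2022

All Thursdays; the gaps (35, 28, 28, 35, 28, 28) vary with month length.
This is the last Thursday of each month.
Last Thursday of March 2022: March 31, 2022.
Last Thursday of April 2022: April 28, 2022.
May 2022 ends with Thursday May 26, 2022.
June 2022 ends with Thursday June 30, 2022.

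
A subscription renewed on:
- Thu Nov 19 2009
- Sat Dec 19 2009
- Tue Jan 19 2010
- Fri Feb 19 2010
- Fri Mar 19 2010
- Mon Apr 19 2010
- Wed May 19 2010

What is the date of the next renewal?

The day-of-month is always 19 (30, 31, 31, 28, 31, 30 days between events).
So this recurs on the 19th of each month.
June 2010: Sat Jun 19 2010.

Sat Jun 19 2010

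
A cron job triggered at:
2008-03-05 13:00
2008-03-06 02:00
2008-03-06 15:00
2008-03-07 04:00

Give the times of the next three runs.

2008-03-07 17:00, 2008-03-08 06:00, 2008-03-08 19:00

Spacing: 13, 13, 13 h — constant 13 h.
2008-03-07 04:00 + 13 h = 2008-03-07 17:00.
2008-03-07 17:00 + 13 h = 2008-03-08 06:00.
2008-03-08 06:00 + 13 h = 2008-03-08 19:00.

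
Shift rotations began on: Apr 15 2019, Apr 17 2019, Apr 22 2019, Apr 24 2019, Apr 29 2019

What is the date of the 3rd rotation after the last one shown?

May 8 2019

The gap pattern 2, 5, 2, 5 repeats every 2 events.
These are the Mondays and Wednesdays of each week.
Next Wednesday: May 1 2019.
The following Monday is May 6 2019.
The following Wednesday is May 8 2019.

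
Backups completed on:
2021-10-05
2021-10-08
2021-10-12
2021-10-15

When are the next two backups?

2021-10-19, 2021-10-22

The gap pattern 3, 4, 3 repeats every 2 events.
These are the Tuesdays and Fridays of each week.
The following Tuesday is 2021-10-19.
Next Friday: 2021-10-22.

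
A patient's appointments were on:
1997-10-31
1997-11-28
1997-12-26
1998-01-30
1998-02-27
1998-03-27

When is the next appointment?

All Fridays; the gaps (28, 28, 35, 28, 28) vary with month length.
This is the last Friday of each month.
Last Friday of April 1998: 1998-04-24.

1998-04-24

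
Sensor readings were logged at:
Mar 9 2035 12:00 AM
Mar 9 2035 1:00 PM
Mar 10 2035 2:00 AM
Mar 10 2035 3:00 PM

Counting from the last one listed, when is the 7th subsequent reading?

Spacing: 13, 13, 13 h — constant 13 h.
Mar 10 2035 3:00 PM + 13 h = Mar 11 2035 4:00 AM.
Mar 11 2035 4:00 AM + 13 h = Mar 11 2035 5:00 PM.
Mar 11 2035 5:00 PM + 13 h = Mar 12 2035 6:00 AM.
Mar 12 2035 6:00 AM + 13 h = Mar 12 2035 7:00 PM.
Mar 12 2035 7:00 PM + 13 h = Mar 13 2035 8:00 AM.
Mar 13 2035 8:00 AM + 13 h = Mar 13 2035 9:00 PM.
Mar 13 2035 9:00 PM + 13 h = Mar 14 2035 10:00 AM.

Mar 14 2035 10:00 AM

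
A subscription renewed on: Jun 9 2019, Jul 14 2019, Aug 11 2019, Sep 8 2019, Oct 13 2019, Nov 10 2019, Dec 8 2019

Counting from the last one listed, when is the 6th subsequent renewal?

All dates are Sundays, 35, 28, 28, 35, 28, 28 days apart.
Specifically, the 2nd Sunday of each month.
January 2020 — 2nd Sunday is Jan 12 2020.
February 2020 — 2nd Sunday is Feb 9 2020.
March 2020 — 2nd Sunday is Mar 8 2020.
2nd Sunday of April 2020: Apr 12 2020.
May 2020 — 2nd Sunday is May 10 2020.
June 2020 — 2nd Sunday is Jun 14 2020.

Jun 14 2020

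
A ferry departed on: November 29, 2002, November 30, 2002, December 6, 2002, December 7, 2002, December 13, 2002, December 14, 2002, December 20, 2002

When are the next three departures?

December 21, 2002; December 27, 2002; December 28, 2002

The gap pattern 1, 6, 1, 6, 1, 6 repeats every 2 events.
These are the Fridays and Saturdays of each week.
The following Saturday is December 21, 2002.
Next Friday: December 27, 2002.
The following Saturday is December 28, 2002.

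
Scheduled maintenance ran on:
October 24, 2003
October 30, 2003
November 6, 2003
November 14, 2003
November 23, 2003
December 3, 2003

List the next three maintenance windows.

Intervals are 6, 7, 8, 9, 10 days — an arithmetic progression with common difference 1.
Next gap: 11 days. December 3, 2003 + 11 days = December 14, 2003.
Next gap: 12 days. December 14, 2003 + 12 days = December 26, 2003.
Next gap: 13 days. December 26, 2003 + 13 days = January 8, 2004.

December 14, 2003; December 26, 2003; January 8, 2004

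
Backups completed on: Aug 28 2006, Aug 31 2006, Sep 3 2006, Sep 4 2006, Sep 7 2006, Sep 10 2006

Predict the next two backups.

Gaps: 3, 3, 1, 3, 3 days — not constant, but cyclic with period 3.
The events fall on every Monday, Thursday and Sunday.
Next Monday: Sep 11 2006.
The following Thursday is Sep 14 2006.

Sep 11 2006, Sep 14 2006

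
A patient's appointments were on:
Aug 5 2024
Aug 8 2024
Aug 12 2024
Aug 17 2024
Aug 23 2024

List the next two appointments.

The spacing grows by 1 each time: 3, 4, 5, 6 days.
Next gap: 7 days. Aug 23 2024 + 7 days = Aug 30 2024.
Next gap: 8 days. Aug 30 2024 + 8 days = Sep 7 2024.

Aug 30 2024, Sep 7 2024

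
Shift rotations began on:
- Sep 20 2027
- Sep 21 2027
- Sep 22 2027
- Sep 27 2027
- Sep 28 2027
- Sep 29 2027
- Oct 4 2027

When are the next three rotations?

Every event lands on a Monday or Tuesday or Wednesday (gaps cycle 1, 1, 5, 1, 1, 5).
So the schedule is: every Monday, Tuesday and Wednesday.
Next Tuesday: Oct 5 2027.
Next Wednesday: Oct 6 2027.
The following Monday is Oct 11 2027.

Oct 5 2027, Oct 6 2027, Oct 11 2027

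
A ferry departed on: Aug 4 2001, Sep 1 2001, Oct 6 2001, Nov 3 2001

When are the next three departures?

These are Saturdays at 28- or 35-day spacing (28, 35, 28).
The pattern: 1st Saturday of the month.
December 2001 — 1st Saturday is Dec 1 2001.
1st Saturday of January 2002: Jan 5 2002.
1st Saturday of February 2002: Feb 2 2002.

Dec 1 2001, Jan 5 2002, Feb 2 2002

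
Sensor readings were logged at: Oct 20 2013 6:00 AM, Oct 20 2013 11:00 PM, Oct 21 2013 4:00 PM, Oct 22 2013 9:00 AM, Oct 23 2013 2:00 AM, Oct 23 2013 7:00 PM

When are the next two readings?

Oct 24 2013 12:00 PM, Oct 25 2013 5:00 AM

Spacing: 17, 17, 17, 17, 17 h — constant 17 h.
Oct 23 2013 7:00 PM + 17 h = Oct 24 2013 12:00 PM.
Oct 24 2013 12:00 PM + 17 h = Oct 25 2013 5:00 AM.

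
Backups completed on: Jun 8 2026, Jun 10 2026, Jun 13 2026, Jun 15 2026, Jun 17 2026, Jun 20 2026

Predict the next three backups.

Jun 22 2026, Jun 24 2026, Jun 27 2026

Gaps: 2, 3, 2, 2, 3 days — not constant, but cyclic with period 3.
The events fall on every Monday, Wednesday and Saturday.
The following Monday is Jun 22 2026.
The following Wednesday is Jun 24 2026.
Next Saturday: Jun 27 2026.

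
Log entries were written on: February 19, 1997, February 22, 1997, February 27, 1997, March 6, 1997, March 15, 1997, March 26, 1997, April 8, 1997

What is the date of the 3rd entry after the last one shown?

May 29, 1997

The spacing grows by 2 each time: 3, 5, 7, 9, 11, 13 days.
Next gap: 15 days. April 8, 1997 + 15 days = April 23, 1997.
Next gap: 17 days. April 23, 1997 + 17 days = May 10, 1997.
Next gap: 19 days. May 10, 1997 + 19 days = May 29, 1997.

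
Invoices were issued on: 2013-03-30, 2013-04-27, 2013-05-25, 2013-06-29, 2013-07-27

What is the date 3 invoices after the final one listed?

2013-10-26

All Saturdays; the gaps (28, 28, 35, 28) vary with month length.
This is the last Saturday of each month.
August 2013 ends with Saturday 2013-08-31.
September 2013 ends with Saturday 2013-09-28.
Last Saturday of October 2013: 2013-10-26.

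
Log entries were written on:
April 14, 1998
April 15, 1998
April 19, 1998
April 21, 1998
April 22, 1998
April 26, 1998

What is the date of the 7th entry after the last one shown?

May 12, 1998

Every event lands on a Tuesday or Wednesday or Sunday (gaps cycle 1, 4, 2, 1, 4).
So the schedule is: every Tuesday, Wednesday and Sunday.
The following Tuesday is April 28, 1998.
The following Wednesday is April 29, 1998.
The following Sunday is May 3, 1998.
Next Tuesday: May 5, 1998.
The following Wednesday is May 6, 1998.
Next Sunday: May 10, 1998.
Next Tuesday: May 12, 1998.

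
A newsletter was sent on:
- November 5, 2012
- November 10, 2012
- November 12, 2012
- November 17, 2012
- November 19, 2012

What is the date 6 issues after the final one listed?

Every event lands on a Monday or Saturday (gaps cycle 5, 2, 5, 2).
So the schedule is: every Monday and Saturday.
Next Saturday: November 24, 2012.
Next Monday: November 26, 2012.
The following Saturday is December 1, 2012.
The following Monday is December 3, 2012.
Next Saturday: December 8, 2012.
The following Monday is December 10, 2012.

December 10, 2012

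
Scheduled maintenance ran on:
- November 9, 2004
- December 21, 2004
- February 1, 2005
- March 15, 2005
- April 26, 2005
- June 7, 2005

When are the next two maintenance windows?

The spacing is 42, 42, 42, 42, 42 days — always 42 days.
June 7, 2005 + 42 days = July 19, 2005.
July 19, 2005 + 42 days = August 30, 2005.

July 19, 2005; August 30, 2005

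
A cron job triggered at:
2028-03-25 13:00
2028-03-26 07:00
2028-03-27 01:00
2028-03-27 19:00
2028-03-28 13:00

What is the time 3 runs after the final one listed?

2028-03-30 19:00

The interval is a steady 18 hours (18, 18, 18, 18).
2028-03-28 13:00 + 18 h = 2028-03-29 07:00.
2028-03-29 07:00 + 18 h = 2028-03-30 01:00.
2028-03-30 01:00 + 18 h = 2028-03-30 19:00.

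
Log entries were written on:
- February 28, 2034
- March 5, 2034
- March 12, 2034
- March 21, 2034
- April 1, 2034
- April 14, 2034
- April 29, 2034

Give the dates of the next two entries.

May 16, 2034; June 4, 2034

Intervals are 5, 7, 9, 11, 13, 15 days — an arithmetic progression with common difference 2.
Next gap: 17 days. April 29, 2034 + 17 days = May 16, 2034.
Next gap: 19 days. May 16, 2034 + 19 days = June 4, 2034.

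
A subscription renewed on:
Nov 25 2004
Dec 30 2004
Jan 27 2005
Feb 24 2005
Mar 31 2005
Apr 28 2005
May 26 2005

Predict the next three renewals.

All Thursdays; the gaps (35, 28, 28, 35, 28, 28) vary with month length.
This is the last Thursday of each month.
Last Thursday of June 2005: Jun 30 2005.
Last Thursday of July 2005: Jul 28 2005.
Last Thursday of August 2005: Aug 25 2005.

Jun 30 2005, Jul 28 2005, Aug 25 2005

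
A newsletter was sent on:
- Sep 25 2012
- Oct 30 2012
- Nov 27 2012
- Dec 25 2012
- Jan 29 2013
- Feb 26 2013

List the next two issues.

These are Tuesdays with 35, 28, 28, 35, 28-day gaps.
Each is the final Tuesday of its month — Oct 30 2012 is past the 28th, so '4th Tuesday' doesn't fit.
March 2013 ends with Tuesday Mar 26 2013.
April 2013 ends with Tuesday Apr 30 2013.

Mar 26 2013, Apr 30 2013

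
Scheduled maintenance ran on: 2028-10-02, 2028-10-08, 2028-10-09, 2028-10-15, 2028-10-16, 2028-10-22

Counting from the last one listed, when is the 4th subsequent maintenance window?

2028-11-05

Every event lands on a Monday or Sunday (gaps cycle 6, 1, 6, 1, 6).
So the schedule is: every Monday and Sunday.
Next Monday: 2028-10-23.
Next Sunday: 2028-10-29.
Next Monday: 2028-10-30.
Next Sunday: 2028-11-05.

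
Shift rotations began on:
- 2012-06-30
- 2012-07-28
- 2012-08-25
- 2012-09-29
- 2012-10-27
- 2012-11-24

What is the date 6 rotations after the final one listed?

2013-05-25

All Saturdays; the gaps (28, 28, 35, 28, 28) vary with month length.
This is the last Saturday of each month.
December 2012 ends with Saturday 2012-12-29.
January 2013 ends with Saturday 2013-01-26.
February 2013 ends with Saturday 2013-02-23.
Last Saturday of March 2013: 2013-03-30.
Last Saturday of April 2013: 2013-04-27.
May 2013 ends with Saturday 2013-05-25.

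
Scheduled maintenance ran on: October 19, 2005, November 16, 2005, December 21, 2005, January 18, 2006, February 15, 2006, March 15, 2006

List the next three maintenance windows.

All dates are Wednesdays, 28, 35, 28, 28, 28 days apart.
Specifically, the 3rd Wednesday of each month.
3rd Wednesday of April 2006: April 19, 2006.
3rd Wednesday of May 2006: May 17, 2006.
3rd Wednesday of June 2006: June 21, 2006.

April 19, 2006; May 17, 2006; June 21, 2006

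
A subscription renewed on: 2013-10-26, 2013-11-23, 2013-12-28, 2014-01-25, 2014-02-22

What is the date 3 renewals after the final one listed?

2014-05-24

These are Saturdays at 28- or 35-day spacing (28, 35, 28, 28).
The pattern: 4th Saturday of the month.
March 2014 — 4th Saturday is 2014-03-22.
April 2014 — 4th Saturday is 2014-04-26.
4th Saturday of May 2014: 2014-05-24.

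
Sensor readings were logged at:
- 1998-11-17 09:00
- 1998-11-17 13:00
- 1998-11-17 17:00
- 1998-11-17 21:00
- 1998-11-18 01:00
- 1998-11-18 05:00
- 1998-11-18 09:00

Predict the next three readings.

The interval is a steady 4 hours (4, 4, 4, 4, 4, 4).
1998-11-18 09:00 + 4 h = 1998-11-18 13:00.
1998-11-18 13:00 + 4 h = 1998-11-18 17:00.
1998-11-18 17:00 + 4 h = 1998-11-18 21:00.

1998-11-18 13:00, 1998-11-18 17:00, 1998-11-18 21:00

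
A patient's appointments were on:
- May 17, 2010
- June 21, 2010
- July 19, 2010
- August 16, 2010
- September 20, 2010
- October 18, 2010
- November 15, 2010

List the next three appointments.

December 20, 2010; January 17, 2011; February 21, 2011

These are Mondays at 28- or 35-day spacing (35, 28, 28, 35, 28, 28).
The pattern: 3rd Monday of the month.
December 2010 — 3rd Monday is December 20, 2010.
January 2011 — 3rd Monday is January 17, 2011.
3rd Monday of February 2011: February 21, 2011.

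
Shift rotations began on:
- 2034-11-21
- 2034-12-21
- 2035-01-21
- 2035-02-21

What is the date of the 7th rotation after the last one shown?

Gaps: 30, 31, 31 days — not constant. Every event is on the 21st of the month.
Pattern: the 21st of each month.
March 2035: 2035-03-21.
Next: April 2035 → 2035-04-21.
May 2035: 2035-05-21.
Next: June 2035 → 2035-06-21.
July 2035: 2035-07-21.
Next: August 2035 → 2035-08-21.
Next: September 2035 → 2035-09-21.

2035-09-21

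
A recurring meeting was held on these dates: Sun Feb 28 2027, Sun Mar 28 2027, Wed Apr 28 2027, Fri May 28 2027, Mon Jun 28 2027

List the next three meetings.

Wed Jul 28 2027, Sat Aug 28 2027, Tue Sep 28 2027

The day-of-month is always 28 (28, 31, 30, 31 days between events).
So this recurs on the 28th of each month.
July 2027: Wed Jul 28 2027.
Next: August 2027 → Sat Aug 28 2027.
September 2027: Tue Sep 28 2027.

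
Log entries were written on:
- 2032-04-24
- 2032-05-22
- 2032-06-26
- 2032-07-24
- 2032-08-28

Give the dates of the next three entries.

These are Saturdays at 28- or 35-day spacing (28, 35, 28, 35).
The pattern: 4th Saturday of the month.
September 2032 — 4th Saturday is 2032-09-25.
4th Saturday of October 2032: 2032-10-23.
November 2032 — 4th Saturday is 2032-11-27.

2032-09-25, 2032-10-23, 2032-11-27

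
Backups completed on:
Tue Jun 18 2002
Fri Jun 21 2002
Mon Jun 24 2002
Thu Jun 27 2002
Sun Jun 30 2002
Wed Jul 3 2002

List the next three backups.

Every event comes 3 days after the last (3, 3, 3, 3, 3).
Wed Jul 3 2002 + 3 days = Sat Jul 6 2002.
Sat Jul 6 2002 + 3 days = Tue Jul 9 2002.
Tue Jul 9 2002 + 3 days = Fri Jul 12 2002.

Sat Jul 6 2002, Tue Jul 9 2002, Fri Jul 12 2002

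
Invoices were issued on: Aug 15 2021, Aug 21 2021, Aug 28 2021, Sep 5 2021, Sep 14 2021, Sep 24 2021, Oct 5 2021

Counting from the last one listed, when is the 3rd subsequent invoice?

Gaps: 6, 7, 8, 9, 10, 11 days — each gap is 1 larger than the previous one.
Next gap: 12 days. Oct 5 2021 + 12 days = Oct 17 2021.
Next gap: 13 days. Oct 17 2021 + 13 days = Oct 30 2021.
Next gap: 14 days. Oct 30 2021 + 14 days = Nov 13 2021.

Nov 13 2021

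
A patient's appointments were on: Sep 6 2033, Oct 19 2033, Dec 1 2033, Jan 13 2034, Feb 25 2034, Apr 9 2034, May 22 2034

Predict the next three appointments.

Jul 4 2034, Aug 16 2034, Sep 28 2034

Gaps between consecutive events: 43, 43, 43, 43, 43, 43 days — a constant 43-day interval.
May 22 2034 + 43 days = Jul 4 2034.
Jul 4 2034 + 43 days = Aug 16 2034.
Aug 16 2034 + 43 days = Sep 28 2034.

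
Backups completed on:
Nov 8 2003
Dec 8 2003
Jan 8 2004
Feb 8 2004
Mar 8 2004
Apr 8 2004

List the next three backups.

May 8 2004, Jun 8 2004, Jul 8 2004

The day-of-month is always 8 (30, 31, 31, 29, 31 days between events).
So this recurs on the 8th of each month.
Next: May 2004 → May 8 2004.
Next: June 2004 → Jun 8 2004.
Next: July 2004 → Jul 8 2004.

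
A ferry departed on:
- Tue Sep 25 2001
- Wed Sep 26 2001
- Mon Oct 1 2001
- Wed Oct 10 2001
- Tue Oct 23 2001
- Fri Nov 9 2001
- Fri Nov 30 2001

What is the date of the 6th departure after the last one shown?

Fri Jun 28 2002

Intervals are 1, 5, 9, 13, 17, 21 days — an arithmetic progression with common difference 4.
Next gap: 25 days. Fri Nov 30 2001 + 25 days = Tue Dec 25 2001.
Next gap: 29 days. Tue Dec 25 2001 + 29 days = Wed Jan 23 2002.
Next gap: 33 days. Wed Jan 23 2002 + 33 days = Mon Feb 25 2002.
Next gap: 37 days. Mon Feb 25 2002 + 37 days = Wed Apr 3 2002.
Next gap: 41 days. Wed Apr 3 2002 + 41 days = Tue May 14 2002.
Next gap: 45 days. Tue May 14 2002 + 45 days = Fri Jun 28 2002.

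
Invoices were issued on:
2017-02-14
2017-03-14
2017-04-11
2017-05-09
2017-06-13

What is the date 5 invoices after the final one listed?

2017-11-14

Gaps: 28, 28, 28, 35 days — a mix of 28 and 35. Every date is a Tuesday.
Each is the 2nd Tuesday of its month.
2nd Tuesday of July 2017: 2017-07-11.
August 2017 — 2nd Tuesday is 2017-08-08.
2nd Tuesday of September 2017: 2017-09-12.
2nd Tuesday of October 2017: 2017-10-10.
2nd Tuesday of November 2017: 2017-11-14.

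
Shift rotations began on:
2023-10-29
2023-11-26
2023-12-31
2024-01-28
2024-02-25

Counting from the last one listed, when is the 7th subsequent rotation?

These are Sundays with 28, 35, 28, 28-day gaps.
Each is the final Sunday of its month — 2023-10-29 is past the 28th, so '4th Sunday' doesn't fit.
Last Sunday of March 2024: 2024-03-31.
April 2024 ends with Sunday 2024-04-28.
Last Sunday of May 2024: 2024-05-26.
June 2024 ends with Sunday 2024-06-30.
July 2024 ends with Sunday 2024-07-28.
Last Sunday of August 2024: 2024-08-25.
Last Sunday of September 2024: 2024-09-29.

2024-09-29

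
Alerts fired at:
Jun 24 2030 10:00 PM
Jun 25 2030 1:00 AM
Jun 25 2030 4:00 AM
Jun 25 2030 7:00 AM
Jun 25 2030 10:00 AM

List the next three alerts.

Jun 25 2030 1:00 PM, Jun 25 2030 4:00 PM, Jun 25 2030 7:00 PM

Spacing: 3, 3, 3, 3 h — constant 3 h.
Jun 25 2030 10:00 AM + 3 h = Jun 25 2030 1:00 PM.
Jun 25 2030 1:00 PM + 3 h = Jun 25 2030 4:00 PM.
Jun 25 2030 4:00 PM + 3 h = Jun 25 2030 7:00 PM.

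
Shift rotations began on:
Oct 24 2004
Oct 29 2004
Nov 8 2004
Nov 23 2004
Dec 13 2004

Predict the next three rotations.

Jan 7 2005, Feb 6 2005, Mar 13 2005

Intervals are 5, 10, 15, 20 days — an arithmetic progression with common difference 5.
Next gap: 25 days. Dec 13 2004 + 25 days = Jan 7 2005.
Next gap: 30 days. Jan 7 2005 + 30 days = Feb 6 2005.
Next gap: 35 days. Feb 6 2005 + 35 days = Mar 13 2005.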